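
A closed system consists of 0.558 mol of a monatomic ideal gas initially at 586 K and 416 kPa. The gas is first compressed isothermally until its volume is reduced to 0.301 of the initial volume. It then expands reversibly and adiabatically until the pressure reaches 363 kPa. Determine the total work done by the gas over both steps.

V₁ = nRT₁/P₁ = 0.558×8.314×586/416 = 6.54 L.
Step 1 — Isothermal: T stays 586 K; PV = const ⇒ V₂ = 1.97 L, P₂ = 1380 kPa.
ΔU = 0 (ideal gas, T constant).
W = nRT ln(V₂/V₁) = 0.558×8.314×586×ln(0.301) = -3260 J.
Q = ΔU + W = -3260 J.
State after step 1: P = 1380 kPa, V = 1.97 L, T = 586 K.
Step 2 — Adiabatic: T₂/T₁ = (P₂/P₁)^((γ−1)/γ) ⇒ T₂ = 586×(0.263)^0.400 = 343 K; V₂ = 4.39 L.
ΔU = nCvΔT = 0.558×12.5×(343−586) = -1690 J.
Q = 0 for an adiabatic process, so W = −ΔU = 1690 J.
Net over both steps: W = -1580 J, Q = -3260 J, ΔU = -1690 J.

-1580 J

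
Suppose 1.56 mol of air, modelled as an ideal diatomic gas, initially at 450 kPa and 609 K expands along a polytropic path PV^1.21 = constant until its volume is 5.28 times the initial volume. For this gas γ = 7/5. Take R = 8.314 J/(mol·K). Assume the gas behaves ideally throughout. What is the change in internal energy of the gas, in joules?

V₁ = nRT₁/P₁ = 1.56×8.314×609/450 = 17.6 L.
Polytropic n=1.21: T₂ = T₁(V₁/V₂)^(n−1) = 609×(0.189)^0.21 = 429 K; P₂ = P₁(V₁/V₂)^n = 60.1 kPa.
For an ideal gas ΔU = nCvΔT with Cv = (5/2)R = 20.8 J/(mol·K).
ΔU = 1.56×20.8×(429−609) = -5820 J.

-5820 J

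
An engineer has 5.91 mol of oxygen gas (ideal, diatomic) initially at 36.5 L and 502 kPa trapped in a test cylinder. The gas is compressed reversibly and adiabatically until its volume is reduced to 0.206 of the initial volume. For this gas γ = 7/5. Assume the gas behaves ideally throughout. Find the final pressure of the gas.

T₁ = P₁V₁/(nR) = 502×36.5/(5.91×8.314) = 373 K.
Adiabatic: TV^(γ−1) = const ⇒ T₂ = 373×(4.85)^0.400 = 702 K; PV^γ = const ⇒ P₂ = 4580 kPa.

4580 kPa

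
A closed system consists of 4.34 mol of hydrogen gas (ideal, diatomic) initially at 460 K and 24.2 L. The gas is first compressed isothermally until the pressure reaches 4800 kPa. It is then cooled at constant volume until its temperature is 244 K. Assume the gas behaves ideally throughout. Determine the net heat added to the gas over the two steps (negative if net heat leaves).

-51800 J

P₁ = nRT₁/V₁ = 4.34×8.314×460/24.2 = 686 kPa.
Step 1 — Isothermal: T stays 460 K; PV = const ⇒ V₂ = 3.46 L, P₂ = 4800 kPa.
ΔU = 0 (ideal gas, T constant).
W = nRT ln(V₂/V₁) = 4.34×8.314×460×ln(0.143) = -32300 J.
Q = ΔU + W = -32300 J.
State after step 1: P = 4800 kPa, V = 3.46 L, T = 460 K.
Step 2 — Isochoric: V stays 3.46 L; P/T = const ⇒ T₂ = 244 K, P₂ = 2550 kPa.
W = 0 (no volume change).
ΔU = nCvΔT = 4.34×20.8×(244−460) = -19500 J.
Q = ΔU = -19500 J.
Net over both steps: W = -32300 J, Q = -51800 J, ΔU = -19500 J.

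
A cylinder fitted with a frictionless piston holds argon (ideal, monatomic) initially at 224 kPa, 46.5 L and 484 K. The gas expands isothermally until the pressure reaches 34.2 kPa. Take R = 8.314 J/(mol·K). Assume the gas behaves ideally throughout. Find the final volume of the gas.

Isothermal: T stays 484 K; PV = const ⇒ V₂ = 305 L, P₂ = 34.2 kPa.

305 L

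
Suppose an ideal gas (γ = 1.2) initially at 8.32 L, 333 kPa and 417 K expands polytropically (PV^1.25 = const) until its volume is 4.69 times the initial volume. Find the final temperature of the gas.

283 K

Polytropic n=1.25: T₂ = T₁(V₁/V₂)^(n−1) = 417×(0.213)^0.25 = 283 K; P₂ = P₁(V₁/V₂)^n = 48.2 kPa.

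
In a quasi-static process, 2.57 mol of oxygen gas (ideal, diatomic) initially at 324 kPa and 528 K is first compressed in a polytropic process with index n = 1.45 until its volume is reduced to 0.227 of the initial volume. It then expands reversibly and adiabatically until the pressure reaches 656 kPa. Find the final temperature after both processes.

681 K

V₁ = nRT₁/P₁ = 2.57×8.314×528/324 = 34.8 L.
Step 1 — Polytropic n=1.45: T₂ = T₁(V₁/V₂)^(n−1) = 528×(4.41)^0.45 = 1030 K; P₂ = P₁(V₁/V₂)^n = 2780 kPa.
W = (P₁V₁−P₂V₂)/(n−1) = (324×34.8−2780×7.90)/0.45 = -23800 J.
ΔU = nCvΔT = 2.57×20.8×(1030−528) = 26800 J.
Q = ΔU + W = 2970 J.
State after step 1: P = 2780 kPa, V = 7.90 L, T = 1030 K.
Step 2 — Adiabatic: T₂/T₁ = (P₂/P₁)^((γ−1)/γ) ⇒ T₂ = 1030×(0.236)^0.286 = 681 K; V₂ = 22.2 L.
ΔU = nCvΔT = 2.57×20.8×(681−1030) = -18600 J.
Q = 0 for an adiabatic process, so W = −ΔU = 18600 J.
Net over both steps: W = -5200 J, Q = 2970 J, ΔU = 8170 J.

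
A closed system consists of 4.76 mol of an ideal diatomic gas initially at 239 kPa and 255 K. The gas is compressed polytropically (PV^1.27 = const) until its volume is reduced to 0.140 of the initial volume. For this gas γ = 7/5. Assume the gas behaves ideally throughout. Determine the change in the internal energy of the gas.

V₁ = nRT₁/P₁ = 4.76×8.314×255/239 = 42.2 L.
Polytropic n=1.27: T₂ = T₁(V₁/V₂)^(n−1) = 255×(7.14)^0.27 = 434 K; P₂ = P₁(V₁/V₂)^n = 2900 kPa.
For an ideal gas ΔU = nCvΔT with Cv = (5/2)R = 20.8 J/(mol·K).
ΔU = 4.76×20.8×(434−255) = 17700 J.

17700 J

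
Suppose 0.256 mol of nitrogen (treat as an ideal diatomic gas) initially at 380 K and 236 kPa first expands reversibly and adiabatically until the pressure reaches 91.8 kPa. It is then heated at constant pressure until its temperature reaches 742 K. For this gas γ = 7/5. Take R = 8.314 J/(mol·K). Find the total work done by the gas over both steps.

1440 J

V₁ = nRT₁/P₁ = 0.256×8.314×380/236 = 3.43 L.
Step 1 — Adiabatic: T₂/T₁ = (P₂/P₁)^((γ−1)/γ) ⇒ T₂ = 380×(0.389)^0.286 = 290 K; V₂ = 6.73 L.
ΔU = nCvΔT = 0.256×20.8×(290−380) = -478 J.
Q = 0 for an adiabatic process, so W = −ΔU = 478 J.
State after step 1: P = 91.8 kPa, V = 6.73 L, T = 290 K.
Step 2 — Isobaric: P stays 91.8 kPa; V/T = const ⇒ T₂ = 742 K, V₂ = 17.2 L.
W = PΔV = 91.8×(17.2−6.73) kPa·L = 962 J.
ΔU = nCvΔT = 0.256×20.8×(742−290) = 2400 J.
Q = ΔU + W = nCpΔT = 3370 J.
Net over both steps: W = 1440 J, Q = 3370 J, ΔU = 1930 J.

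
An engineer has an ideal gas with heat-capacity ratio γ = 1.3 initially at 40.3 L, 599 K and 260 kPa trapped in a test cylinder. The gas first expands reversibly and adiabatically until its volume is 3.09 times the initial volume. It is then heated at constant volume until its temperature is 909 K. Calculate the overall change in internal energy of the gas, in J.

18100 J

n = P₁V₁/(RT₁) = 260×40.3/(8.314×599) = 2.10 mol.
Step 1 — Adiabatic: TV^(γ−1) = const ⇒ T₂ = 599×(0.324)^0.300 = 427 K; PV^γ = const ⇒ P₂ = 60.0 kPa.
ΔU = nCvΔT = 2.10×27.7×(427−599) = -10000 J.
Q = 0 for an adiabatic process, so W = −ΔU = 10000 J.
State after step 1: P = 60.0 kPa, V = 125 L, T = 427 K.
Step 2 — Isochoric: V stays 125 L; P/T = const ⇒ T₂ = 909 K, P₂ = 128 kPa.
W = 0 (no volume change).
ΔU = nCvΔT = 2.10×27.7×(909−427) = 28100 J.
Q = ΔU = 28100 J.
Net over both steps: W = 10000 J, Q = 28100 J, ΔU = 18100 J.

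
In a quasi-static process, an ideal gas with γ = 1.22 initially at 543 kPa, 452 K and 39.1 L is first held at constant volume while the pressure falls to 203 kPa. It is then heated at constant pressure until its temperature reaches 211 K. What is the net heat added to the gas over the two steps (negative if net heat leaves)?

n = P₁V₁/(RT₁) = 543×39.1/(8.314×452) = 5.65 mol.
Step 1 — Isochoric: V stays 39.1 L; P/T = const ⇒ T₂ = 169 K, P₂ = 203 kPa.
W = 0 (no volume change).
ΔU = nCvΔT = 5.65×37.8×(169−452) = -60400 J.
Q = ΔU = -60400 J.
State after step 1: P = 203 kPa, V = 39.1 L, T = 169 K.
Step 2 — Isobaric: P stays 203 kPa; V/T = const ⇒ T₂ = 211 K, V₂ = 48.8 L.
W = PΔV = 203×(48.8−39.1) kPa·L = 1970 J.
ΔU = nCvΔT = 5.65×37.8×(211−169) = 8970 J.
Q = ΔU + W = nCpΔT = 10900 J.
Net over both steps: W = 1970 J, Q = -49500 J, ΔU = -51500 J.

-49500 J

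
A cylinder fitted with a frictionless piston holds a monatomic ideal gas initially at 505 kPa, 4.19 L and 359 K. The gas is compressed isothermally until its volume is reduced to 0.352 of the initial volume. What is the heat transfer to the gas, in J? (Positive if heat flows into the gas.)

-2210 J

n = P₁V₁/(RT₁) = 505×4.19/(8.314×359) = 0.709 mol.
Isothermal: T stays 359 K; PV = const ⇒ V₂ = 1.47 L, P₂ = 1430 kPa.
ΔU = 0 (ideal gas, T constant).
W = nRT ln(V₂/V₁) = 0.709×8.314×359×ln(0.352) = -2210 J.
Q = ΔU + W = -2210 J.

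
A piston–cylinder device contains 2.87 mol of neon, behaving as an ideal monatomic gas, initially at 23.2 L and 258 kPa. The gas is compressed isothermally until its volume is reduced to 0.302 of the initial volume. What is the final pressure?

854 kPa

T₁ = P₁V₁/(nR) = 258×23.2/(2.87×8.314) = 251 K.
Isothermal: T stays 251 K; PV = const ⇒ V₂ = 7.01 L, P₂ = 854 kPa.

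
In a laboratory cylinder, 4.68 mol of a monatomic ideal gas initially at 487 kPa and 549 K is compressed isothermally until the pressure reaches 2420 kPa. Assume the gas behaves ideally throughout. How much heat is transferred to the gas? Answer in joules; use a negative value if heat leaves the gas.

-34200 J

V₁ = nRT₁/P₁ = 4.68×8.314×549/487 = 43.9 L.
Isothermal: T stays 549 K; PV = const ⇒ V₂ = 8.83 L, P₂ = 2420 kPa.
ΔU = 0 (ideal gas, T constant).
W = nRT ln(V₂/V₁) = 4.68×8.314×549×ln(0.201) = -34200 J.
Q = ΔU + W = -34200 J.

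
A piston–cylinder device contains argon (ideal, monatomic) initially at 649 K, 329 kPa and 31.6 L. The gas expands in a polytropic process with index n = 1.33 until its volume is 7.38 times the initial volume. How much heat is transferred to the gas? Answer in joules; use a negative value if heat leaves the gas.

7680 J

n = P₁V₁/(RT₁) = 329×31.6/(8.314×649) = 1.93 mol.
Polytropic n=1.33: T₂ = T₁(V₁/V₂)^(n−1) = 649×(0.136)^0.33 = 336 K; P₂ = P₁(V₁/V₂)^n = 23.1 kPa.
W = (P₁V₁−P₂V₂)/(n−1) = (329×31.6−23.1×233)/0.33 = 15200 J.
ΔU = nCvΔT = 1.93×12.5×(336−649) = -7530 J.
Q = ΔU + W = 7680 J.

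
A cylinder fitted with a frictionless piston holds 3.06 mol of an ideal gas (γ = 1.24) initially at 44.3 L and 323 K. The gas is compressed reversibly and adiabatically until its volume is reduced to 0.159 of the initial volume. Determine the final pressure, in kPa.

1810 kPa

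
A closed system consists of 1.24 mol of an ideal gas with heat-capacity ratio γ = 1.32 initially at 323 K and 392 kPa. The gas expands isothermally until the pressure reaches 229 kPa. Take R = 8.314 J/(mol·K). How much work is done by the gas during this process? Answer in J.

1790 J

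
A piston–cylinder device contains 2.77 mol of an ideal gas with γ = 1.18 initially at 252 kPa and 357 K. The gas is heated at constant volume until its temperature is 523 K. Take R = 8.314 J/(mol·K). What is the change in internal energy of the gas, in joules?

21200 J

V₁ = nRT₁/P₁ = 2.77×8.314×357/252 = 32.6 L.
Isochoric: V stays 32.6 L; P/T = const ⇒ T₂ = 523 K, P₂ = 369 kPa.
For an ideal gas ΔU = nCvΔT with Cv = R/(γ−1) = 46.2 J/(mol·K).
ΔU = 2.77×46.2×(523−357) = 21200 J.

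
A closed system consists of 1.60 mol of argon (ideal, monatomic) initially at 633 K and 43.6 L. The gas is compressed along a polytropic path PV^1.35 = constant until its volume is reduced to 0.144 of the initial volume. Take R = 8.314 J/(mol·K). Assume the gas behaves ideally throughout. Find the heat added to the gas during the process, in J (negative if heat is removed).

P₁ = nRT₁/V₁ = 1.60×8.314×633/43.6 = 193 kPa.
Polytropic n=1.35: T₂ = T₁(V₁/V₂)^(n−1) = 633×(6.94)^0.35 = 1250 K; P₂ = P₁(V₁/V₂)^n = 2640 kPa.
W = (P₁V₁−P₂V₂)/(n−1) = (193×43.6−2640×6.28)/0.35 = -23300 J.
ΔU = nCvΔT = 1.60×12.5×(1250−633) = 12300 J.
Q = ΔU + W = -11100 J.

-11100 J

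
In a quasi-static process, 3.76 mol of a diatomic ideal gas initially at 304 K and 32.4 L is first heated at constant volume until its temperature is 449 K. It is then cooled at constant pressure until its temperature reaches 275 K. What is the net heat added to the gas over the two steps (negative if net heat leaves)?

-7710 J

P₁ = nRT₁/V₁ = 3.76×8.314×304/32.4 = 293 kPa.
Step 1 — Isochoric: V stays 32.4 L; P/T = const ⇒ T₂ = 449 K, P₂ = 433 kPa.
W = 0 (no volume change).
ΔU = nCvΔT = 3.76×20.8×(449−304) = 11300 J.
Q = ΔU = 11300 J.
State after step 1: P = 433 kPa, V = 32.4 L, T = 449 K.
Step 2 — Isobaric: P stays 433 kPa; V/T = const ⇒ T₂ = 275 K, V₂ = 19.8 L.
W = PΔV = 433×(19.8−32.4) kPa·L = -5440 J.
ΔU = nCvΔT = 3.76×20.8×(275−449) = -13600 J.
Q = ΔU + W = nCpΔT = -19000 J.
Net over both steps: W = -5440 J, Q = -7710 J, ΔU = -2270 J.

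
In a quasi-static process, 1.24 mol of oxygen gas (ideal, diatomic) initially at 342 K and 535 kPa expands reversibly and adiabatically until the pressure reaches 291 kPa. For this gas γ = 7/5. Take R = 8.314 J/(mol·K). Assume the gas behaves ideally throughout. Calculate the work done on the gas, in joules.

V₁ = nRT₁/P₁ = 1.24×8.314×342/535 = 6.59 L.
Adiabatic: T₂/T₁ = (P₂/P₁)^((γ−1)/γ) ⇒ T₂ = 342×(0.544)^0.286 = 287 K; V₂ = 10.2 L.
ΔU = nCvΔT = 1.24×20.8×(287−342) = -1410 J.
Q = 0 for an adiabatic process, so W = −ΔU = 1410 J.
Work done on the gas = −W_by = -1410 J.

-1410 J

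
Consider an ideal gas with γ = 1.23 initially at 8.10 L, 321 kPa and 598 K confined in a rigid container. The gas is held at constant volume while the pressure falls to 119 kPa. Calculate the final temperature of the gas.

Isochoric: V stays 8.10 L; P/T = const ⇒ T₂ = 222 K, P₂ = 119 kPa.

222 K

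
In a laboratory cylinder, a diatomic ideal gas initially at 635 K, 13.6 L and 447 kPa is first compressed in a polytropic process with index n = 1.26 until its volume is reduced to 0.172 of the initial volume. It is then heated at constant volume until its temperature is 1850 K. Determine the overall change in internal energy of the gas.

n = P₁V₁/(RT₁) = 447×13.6/(8.314×635) = 1.15 mol.
Step 1 — Polytropic n=1.26: T₂ = T₁(V₁/V₂)^(n−1) = 635×(5.81)^0.26 = 1000 K; P₂ = P₁(V₁/V₂)^n = 4110 kPa.
W = (P₁V₁−P₂V₂)/(n−1) = (447×13.6−4110×2.34)/0.26 = -13600 J.
ΔU = nCvΔT = 1.15×20.8×(1000−635) = 8820 J.
Q = ΔU + W = -4750 J.
State after step 1: P = 4110 kPa, V = 2.34 L, T = 1000 K.
Step 2 — Isochoric: V stays 2.34 L; P/T = const ⇒ T₂ = 1850 K, P₂ = 7570 kPa.
W = 0 (no volume change).
ΔU = nCvΔT = 1.15×20.8×(1850−1000) = 20300 J.
Q = ΔU = 20300 J.
Net over both steps: W = -13600 J, Q = 15500 J, ΔU = 29100 J.

29100 J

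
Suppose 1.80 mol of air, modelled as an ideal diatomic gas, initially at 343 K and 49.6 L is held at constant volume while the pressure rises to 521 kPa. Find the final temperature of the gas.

P₁ = nRT₁/V₁ = 1.80×8.314×343/49.6 = 103 kPa.
Isochoric: V stays 49.6 L; P/T = const ⇒ T₂ = 1730 K, P₂ = 521 kPa.

1730 K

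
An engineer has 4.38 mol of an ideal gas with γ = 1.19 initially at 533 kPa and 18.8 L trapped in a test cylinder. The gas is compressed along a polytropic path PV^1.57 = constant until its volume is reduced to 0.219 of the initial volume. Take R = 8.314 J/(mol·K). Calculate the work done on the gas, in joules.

T₁ = P₁V₁/(nR) = 533×18.8/(4.38×8.314) = 275 K.
Polytropic n=1.57: T₂ = T₁(V₁/V₂)^(n−1) = 275×(4.57)^0.57 = 654 K; P₂ = P₁(V₁/V₂)^n = 5780 kPa.
W = (P₁V₁−P₂V₂)/(n−1) = (533×18.8−5780×4.12)/0.57 = -24200 J.
Work done on the gas = −W_by = 24200 J.

24200 J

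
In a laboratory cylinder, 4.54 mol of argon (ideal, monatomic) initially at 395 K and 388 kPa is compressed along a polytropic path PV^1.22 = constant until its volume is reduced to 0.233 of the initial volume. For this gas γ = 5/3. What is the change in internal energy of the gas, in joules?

V₁ = nRT₁/P₁ = 4.54×8.314×395/388 = 38.4 L.
Polytropic n=1.22: T₂ = T₁(V₁/V₂)^(n−1) = 395×(4.29)^0.22 = 544 K; P₂ = P₁(V₁/V₂)^n = 2290 kPa.
For an ideal gas ΔU = nCvΔT with Cv = (3/2)R = 12.5 J/(mol·K).
ΔU = 4.54×12.5×(544−395) = 8450 J.

8450 J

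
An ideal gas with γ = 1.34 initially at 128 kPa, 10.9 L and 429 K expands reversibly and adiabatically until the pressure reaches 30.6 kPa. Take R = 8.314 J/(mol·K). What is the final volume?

Adiabatic: T₂/T₁ = (P₂/P₁)^((γ−1)/γ) ⇒ T₂ = 429×(0.239)^0.254 = 298 K; V₂ = 31.7 L.

31.7 L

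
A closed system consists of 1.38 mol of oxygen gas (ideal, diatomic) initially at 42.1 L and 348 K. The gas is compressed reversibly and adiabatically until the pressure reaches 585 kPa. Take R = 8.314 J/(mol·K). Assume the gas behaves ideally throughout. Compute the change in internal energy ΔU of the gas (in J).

P₁ = nRT₁/V₁ = 1.38×8.314×348/42.1 = 94.8 kPa.
Adiabatic: T₂/T₁ = (P₂/P₁)^((γ−1)/γ) ⇒ T₂ = 348×(6.17)^0.286 = 585 K; V₂ = 11.5 L.
For an ideal gas ΔU = nCvΔT with Cv = (5/2)R = 20.8 J/(mol·K).
ΔU = 1.38×20.8×(585−348) = 6810 J.

6810 J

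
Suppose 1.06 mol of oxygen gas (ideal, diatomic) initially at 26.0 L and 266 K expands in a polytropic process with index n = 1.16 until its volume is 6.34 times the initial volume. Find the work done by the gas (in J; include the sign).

3750 J

P₁ = nRT₁/V₁ = 1.06×8.314×266/26.0 = 90.2 kPa.
Polytropic n=1.16: T₂ = T₁(V₁/V₂)^(n−1) = 266×(0.158)^0.16 = 198 K; P₂ = P₁(V₁/V₂)^n = 10.6 kPa.
W = (P₁V₁−P₂V₂)/(n−1) = (90.2×26.0−10.6×165)/0.16 = 3750 J.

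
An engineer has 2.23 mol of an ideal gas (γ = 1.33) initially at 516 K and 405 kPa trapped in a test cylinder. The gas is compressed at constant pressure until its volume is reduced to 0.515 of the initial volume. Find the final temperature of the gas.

V₁ = nRT₁/P₁ = 2.23×8.314×516/405 = 23.6 L.
Isobaric: P stays 405 kPa; V/T = const ⇒ T₂ = 266 K, V₂ = 12.2 L.

266 K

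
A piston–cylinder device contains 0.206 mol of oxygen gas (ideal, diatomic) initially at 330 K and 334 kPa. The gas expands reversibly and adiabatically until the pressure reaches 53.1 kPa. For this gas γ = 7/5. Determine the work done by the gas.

577 J

V₁ = nRT₁/P₁ = 0.206×8.314×330/334 = 1.69 L.
Adiabatic: T₂/T₁ = (P₂/P₁)^((γ−1)/γ) ⇒ T₂ = 330×(0.159)^0.286 = 195 K; V₂ = 6.29 L.
ΔU = nCvΔT = 0.206×20.8×(195−330) = -577 J.
Q = 0 for an adiabatic process, so W = −ΔU = 577 J.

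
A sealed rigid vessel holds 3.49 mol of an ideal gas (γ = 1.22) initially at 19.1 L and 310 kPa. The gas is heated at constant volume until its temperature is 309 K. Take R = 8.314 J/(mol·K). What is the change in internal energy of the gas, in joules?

13800 J

T₁ = P₁V₁/(nR) = 310×19.1/(3.49×8.314) = 204 K.
Isochoric: V stays 19.1 L; P/T = const ⇒ T₂ = 309 K, P₂ = 469 kPa.
For an ideal gas ΔU = nCvΔT with Cv = R/(γ−1) = 37.8 J/(mol·K).
ΔU = 3.49×37.8×(309−204) = 13800 J.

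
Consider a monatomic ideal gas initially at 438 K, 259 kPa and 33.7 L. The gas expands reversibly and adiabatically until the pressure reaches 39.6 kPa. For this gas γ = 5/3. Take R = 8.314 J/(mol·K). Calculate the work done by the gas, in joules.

6920 J

n = P₁V₁/(RT₁) = 259×33.7/(8.314×438) = 2.40 mol.
Adiabatic: T₂/T₁ = (P₂/P₁)^((γ−1)/γ) ⇒ T₂ = 438×(0.153)^0.400 = 207 K; V₂ = 104 L.
ΔU = nCvΔT = 2.40×12.5×(207−438) = -6920 J.
Q = 0 for an adiabatic process, so W = −ΔU = 6920 J.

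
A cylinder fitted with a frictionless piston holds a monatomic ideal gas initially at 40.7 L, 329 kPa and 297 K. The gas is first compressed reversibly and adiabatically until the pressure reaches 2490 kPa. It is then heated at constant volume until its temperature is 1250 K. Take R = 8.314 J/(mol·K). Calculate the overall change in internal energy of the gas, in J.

n = P₁V₁/(RT₁) = 329×40.7/(8.314×297) = 5.42 mol.
Step 1 — Adiabatic: T₂/T₁ = (P₂/P₁)^((γ−1)/γ) ⇒ T₂ = 297×(7.57)^0.400 = 667 K; V₂ = 12.1 L.
ΔU = nCvΔT = 5.42×12.5×(667−297) = 25000 J.
Q = 0 for an adiabatic process, so W = −ΔU = -25000 J.
State after step 1: P = 2490 kPa, V = 12.1 L, T = 667 K.
Step 2 — Isochoric: V stays 12.1 L; P/T = const ⇒ T₂ = 1250 K, P₂ = 4660 kPa.
W = 0 (no volume change).
ΔU = nCvΔT = 5.42×12.5×(1250−667) = 39400 J.
Q = ΔU = 39400 J.
Net over both steps: W = -25000 J, Q = 39400 J, ΔU = 64400 J.

64400 J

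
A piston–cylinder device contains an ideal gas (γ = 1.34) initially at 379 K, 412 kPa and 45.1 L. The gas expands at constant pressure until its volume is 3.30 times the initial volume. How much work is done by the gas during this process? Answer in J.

42700 J

n = P₁V₁/(RT₁) = 412×45.1/(8.314×379) = 5.90 mol.
Isobaric: P stays 412 kPa; V/T = const ⇒ T₂ = 1250 K, V₂ = 149 L.
W = PΔV = 412×(149−45.1) kPa·L = 42700 J.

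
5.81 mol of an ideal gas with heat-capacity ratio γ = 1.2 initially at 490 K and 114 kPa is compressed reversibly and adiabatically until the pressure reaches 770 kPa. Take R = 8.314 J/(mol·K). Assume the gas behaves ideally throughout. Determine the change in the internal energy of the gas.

44400 J

V₁ = nRT₁/P₁ = 5.81×8.314×490/114 = 208 L.
Adiabatic: T₂/T₁ = (P₂/P₁)^((γ−1)/γ) ⇒ T₂ = 490×(6.75)^0.167 = 674 K; V₂ = 42.3 L.
For an ideal gas ΔU = nCvΔT with Cv = R/(γ−1) = 41.6 J/(mol·K).
ΔU = 5.81×41.6×(674−490) = 44400 J.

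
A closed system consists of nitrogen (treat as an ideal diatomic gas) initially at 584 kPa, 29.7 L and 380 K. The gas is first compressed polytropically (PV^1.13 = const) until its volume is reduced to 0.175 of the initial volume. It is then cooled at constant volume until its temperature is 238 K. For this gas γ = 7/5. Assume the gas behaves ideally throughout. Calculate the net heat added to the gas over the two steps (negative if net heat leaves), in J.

-50100 J

n = P₁V₁/(RT₁) = 584×29.7/(8.314×380) = 5.49 mol.
Step 1 — Polytropic n=1.13: T₂ = T₁(V₁/V₂)^(n−1) = 380×(5.71)^0.13 = 477 K; P₂ = P₁(V₁/V₂)^n = 4190 kPa.
W = (P₁V₁−P₂V₂)/(n−1) = (584×29.7−4190×5.20)/0.13 = -33900 J.
ΔU = nCvΔT = 5.49×20.8×(477−380) = 11000 J.
Q = ΔU + W = -22900 J.
State after step 1: P = 4190 kPa, V = 5.20 L, T = 477 K.
Step 2 — Isochoric: V stays 5.20 L; P/T = const ⇒ T₂ = 238 K, P₂ = 2090 kPa.
W = 0 (no volume change).
ΔU = nCvΔT = 5.49×20.8×(238−477) = -27200 J.
Q = ΔU = -27200 J.
Net over both steps: W = -33900 J, Q = -50100 J, ΔU = -16200 J.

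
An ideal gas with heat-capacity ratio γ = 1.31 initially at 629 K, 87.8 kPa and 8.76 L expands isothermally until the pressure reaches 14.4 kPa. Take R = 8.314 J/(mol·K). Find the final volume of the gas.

53.4 L

Isothermal: T stays 629 K; PV = const ⇒ V₂ = 53.4 L, P₂ = 14.4 kPa.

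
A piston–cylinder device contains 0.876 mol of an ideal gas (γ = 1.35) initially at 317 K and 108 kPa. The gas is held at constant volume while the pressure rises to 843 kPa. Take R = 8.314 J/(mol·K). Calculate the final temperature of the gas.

V₁ = nRT₁/P₁ = 0.876×8.314×317/108 = 21.4 L.
Isochoric: V stays 21.4 L; P/T = const ⇒ T₂ = 2470 K, P₂ = 843 kPa.

2470 K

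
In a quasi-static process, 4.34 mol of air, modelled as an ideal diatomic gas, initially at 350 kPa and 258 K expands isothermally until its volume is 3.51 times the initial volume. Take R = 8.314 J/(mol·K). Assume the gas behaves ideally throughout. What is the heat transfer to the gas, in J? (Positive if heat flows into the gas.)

V₁ = nRT₁/P₁ = 4.34×8.314×258/350 = 26.6 L.
Isothermal: T stays 258 K; PV = const ⇒ V₂ = 93.4 L, P₂ = 99.7 kPa.
ΔU = 0 (ideal gas, T constant).
W = nRT ln(V₂/V₁) = 4.34×8.314×258×ln(3.51) = 11700 J.
Q = ΔU + W = 11700 J.

11700 J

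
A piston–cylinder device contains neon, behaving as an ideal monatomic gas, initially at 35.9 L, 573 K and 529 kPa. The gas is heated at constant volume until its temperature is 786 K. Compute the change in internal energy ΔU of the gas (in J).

10600 J

n = P₁V₁/(RT₁) = 529×35.9/(8.314×573) = 3.99 mol.
Isochoric: V stays 35.9 L; P/T = const ⇒ T₂ = 786 K, P₂ = 726 kPa.
For an ideal gas ΔU = nCvΔT with Cv = (3/2)R = 12.5 J/(mol·K).
ΔU = 3.99×12.5×(786−573) = 10600 J.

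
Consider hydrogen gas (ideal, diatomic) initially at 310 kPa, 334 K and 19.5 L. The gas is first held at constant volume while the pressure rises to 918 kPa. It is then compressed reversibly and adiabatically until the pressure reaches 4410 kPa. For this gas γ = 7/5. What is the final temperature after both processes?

1550 K

n = P₁V₁/(RT₁) = 310×19.5/(8.314×334) = 2.18 mol.
Step 1 — Isochoric: V stays 19.5 L; P/T = const ⇒ T₂ = 989 K, P₂ = 918 kPa.
W = 0 (no volume change).
ΔU = nCvΔT = 2.18×20.8×(989−334) = 29600 J.
Q = ΔU = 29600 J.
State after step 1: P = 918 kPa, V = 19.5 L, T = 989 K.
Step 2 — Adiabatic: T₂/T₁ = (P₂/P₁)^((γ−1)/γ) ⇒ T₂ = 989×(4.80)^0.286 = 1550 K; V₂ = 6.36 L.
ΔU = nCvΔT = 2.18×20.8×(1550−989) = 25300 J.
Q = 0 for an adiabatic process, so W = −ΔU = -25300 J.
Net over both steps: W = -25300 J, Q = 29600 J, ΔU = 55000 J.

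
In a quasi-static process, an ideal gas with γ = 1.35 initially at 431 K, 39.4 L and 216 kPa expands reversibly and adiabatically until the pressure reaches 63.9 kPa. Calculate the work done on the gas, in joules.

-6580 J

n = P₁V₁/(RT₁) = 216×39.4/(8.314×431) = 2.37 mol.
Adiabatic: T₂/T₁ = (P₂/P₁)^((γ−1)/γ) ⇒ T₂ = 431×(0.296)^0.259 = 314 K; V₂ = 97.1 L.
ΔU = nCvΔT = 2.37×23.8×(314−431) = -6580 J.
Q = 0 for an adiabatic process, so W = −ΔU = 6580 J.
Work done on the gas = −W_by = -6580 J.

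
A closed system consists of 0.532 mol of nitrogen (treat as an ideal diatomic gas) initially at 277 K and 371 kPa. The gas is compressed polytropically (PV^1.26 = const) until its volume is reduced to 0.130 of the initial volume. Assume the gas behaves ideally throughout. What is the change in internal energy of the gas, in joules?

2140 J

V₁ = nRT₁/P₁ = 0.532×8.314×277/371 = 3.30 L.
Polytropic n=1.26: T₂ = T₁(V₁/V₂)^(n−1) = 277×(7.69)^0.26 = 471 K; P₂ = P₁(V₁/V₂)^n = 4850 kPa.
For an ideal gas ΔU = nCvΔT with Cv = (5/2)R = 20.8 J/(mol·K).
ΔU = 0.532×20.8×(471−277) = 2140 J.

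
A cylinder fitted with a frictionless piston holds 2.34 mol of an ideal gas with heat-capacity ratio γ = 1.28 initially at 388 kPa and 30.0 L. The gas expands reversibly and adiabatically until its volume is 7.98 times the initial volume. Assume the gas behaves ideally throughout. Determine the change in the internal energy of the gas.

T₁ = P₁V₁/(nR) = 388×30.0/(2.34×8.314) = 598 K.
Adiabatic: TV^(γ−1) = const ⇒ T₂ = 598×(0.125)^0.280 = 334 K; PV^γ = const ⇒ P₂ = 27.2 kPa.
For an ideal gas ΔU = nCvΔT with Cv = R/(γ−1) = 29.7 J/(mol·K).
ΔU = 2.34×29.7×(334−598) = -18300 J.

-18300 J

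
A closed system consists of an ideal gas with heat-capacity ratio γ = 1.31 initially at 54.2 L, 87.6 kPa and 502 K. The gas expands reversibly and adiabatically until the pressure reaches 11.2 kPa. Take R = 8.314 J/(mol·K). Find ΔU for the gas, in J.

-5900 J

n = P₁V₁/(RT₁) = 87.6×54.2/(8.314×502) = 1.14 mol.
Adiabatic: T₂/T₁ = (P₂/P₁)^((γ−1)/γ) ⇒ T₂ = 502×(0.128)^0.237 = 309 K; V₂ = 261 L.
For an ideal gas ΔU = nCvΔT with Cv = R/(γ−1) = 26.8 J/(mol·K).
ΔU = 1.14×26.8×(309−502) = -5900 J.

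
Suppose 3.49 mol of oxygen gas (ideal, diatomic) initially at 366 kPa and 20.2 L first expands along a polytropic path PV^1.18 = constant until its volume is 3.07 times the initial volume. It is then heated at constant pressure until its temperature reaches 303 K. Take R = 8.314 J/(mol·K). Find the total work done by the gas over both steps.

10300 J

T₁ = P₁V₁/(nR) = 366×20.2/(3.49×8.314) = 255 K.
Step 1 — Polytropic n=1.18: T₂ = T₁(V₁/V₂)^(n−1) = 255×(0.326)^0.18 = 208 K; P₂ = P₁(V₁/V₂)^n = 97.4 kPa.
W = (P₁V₁−P₂V₂)/(n−1) = (366×20.2−97.4×62.0)/0.18 = 7510 J.
ΔU = nCvΔT = 3.49×20.8×(208−255) = -3380 J.
Q = ΔU + W = 4130 J.
State after step 1: P = 97.4 kPa, V = 62.0 L, T = 208 K.
Step 2 — Isobaric: P stays 97.4 kPa; V/T = const ⇒ T₂ = 303 K, V₂ = 90.2 L.
W = PΔV = 97.4×(90.2−62.0) kPa·L = 2750 J.
ΔU = nCvΔT = 3.49×20.8×(303−208) = 6880 J.
Q = ΔU + W = nCpΔT = 9630 J.
Net over both steps: W = 10300 J, Q = 13800 J, ΔU = 3500 J.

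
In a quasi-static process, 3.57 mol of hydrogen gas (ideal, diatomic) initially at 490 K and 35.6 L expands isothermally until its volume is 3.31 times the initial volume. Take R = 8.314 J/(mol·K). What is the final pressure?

123 kPa

P₁ = nRT₁/V₁ = 3.57×8.314×490/35.6 = 409 kPa.
Isothermal: T stays 490 K; PV = const ⇒ V₂ = 118 L, P₂ = 123 kPa.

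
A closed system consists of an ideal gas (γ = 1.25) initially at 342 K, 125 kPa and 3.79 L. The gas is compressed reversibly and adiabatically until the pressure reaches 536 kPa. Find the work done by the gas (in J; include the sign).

-640 J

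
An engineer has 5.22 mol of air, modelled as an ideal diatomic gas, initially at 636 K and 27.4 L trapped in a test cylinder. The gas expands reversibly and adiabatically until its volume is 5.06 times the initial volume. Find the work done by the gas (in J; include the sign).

32900 J

P₁ = nRT₁/V₁ = 5.22×8.314×636/27.4 = 1010 kPa.
Adiabatic: TV^(γ−1) = const ⇒ T₂ = 636×(0.198)^0.400 = 333 K; PV^γ = const ⇒ P₂ = 104 kPa.
ΔU = nCvΔT = 5.22×20.8×(333−636) = -32900 J.
Q = 0 for an adiabatic process, so W = −ΔU = 32900 J.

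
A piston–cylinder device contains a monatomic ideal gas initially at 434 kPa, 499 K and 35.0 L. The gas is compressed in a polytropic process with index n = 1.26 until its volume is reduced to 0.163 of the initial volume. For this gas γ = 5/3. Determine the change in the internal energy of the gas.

n = P₁V₁/(RT₁) = 434×35.0/(8.314×499) = 3.66 mol.
Polytropic n=1.26: T₂ = T₁(V₁/V₂)^(n−1) = 499×(6.13)^0.26 = 800 K; P₂ = P₁(V₁/V₂)^n = 4270 kPa.
For an ideal gas ΔU = nCvΔT with Cv = (3/2)R = 12.5 J/(mol·K).
ΔU = 3.66×12.5×(800−499) = 13700 J.

13700 J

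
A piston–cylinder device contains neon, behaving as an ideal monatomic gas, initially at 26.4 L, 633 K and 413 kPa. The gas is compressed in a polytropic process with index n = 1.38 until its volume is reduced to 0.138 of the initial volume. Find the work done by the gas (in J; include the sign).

n = P₁V₁/(RT₁) = 413×26.4/(8.314×633) = 2.07 mol.
Polytropic n=1.38: T₂ = T₁(V₁/V₂)^(n−1) = 633×(7.25)^0.38 = 1340 K; P₂ = P₁(V₁/V₂)^n = 6350 kPa.
W = (P₁V₁−P₂V₂)/(n−1) = (413×26.4−6350×3.64)/0.38 = -32200 J.

-32200 J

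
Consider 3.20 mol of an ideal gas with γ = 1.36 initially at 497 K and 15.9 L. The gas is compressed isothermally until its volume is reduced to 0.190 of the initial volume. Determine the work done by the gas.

P₁ = nRT₁/V₁ = 3.20×8.314×497/15.9 = 832 kPa.
Isothermal: T stays 497 K; PV = const ⇒ V₂ = 3.02 L, P₂ = 4380 kPa.
W = nRT ln(V₂/V₁) = 3.20×8.314×497×ln(0.190) = -22000 J.

-22000 J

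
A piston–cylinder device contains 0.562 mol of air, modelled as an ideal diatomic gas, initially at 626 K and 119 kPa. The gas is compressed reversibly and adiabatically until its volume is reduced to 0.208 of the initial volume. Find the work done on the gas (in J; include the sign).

V₁ = nRT₁/P₁ = 0.562×8.314×626/119 = 24.6 L.
Adiabatic: TV^(γ−1) = const ⇒ T₂ = 626×(4.81)^0.400 = 1170 K; PV^γ = const ⇒ P₂ = 1070 kPa.
ΔU = nCvΔT = 0.562×20.8×(1170−626) = 6390 J.
Q = 0 for an adiabatic process, so W = −ΔU = -6390 J.
Work done on the gas = −W_by = 6390 J.

6390 J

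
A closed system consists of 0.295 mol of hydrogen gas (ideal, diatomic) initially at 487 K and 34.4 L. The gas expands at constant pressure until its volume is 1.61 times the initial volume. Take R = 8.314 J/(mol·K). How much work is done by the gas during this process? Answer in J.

P₁ = nRT₁/V₁ = 0.295×8.314×487/34.4 = 34.7 kPa.
Isobaric: P stays 34.7 kPa; V/T = const ⇒ T₂ = 784 K, V₂ = 55.4 L.
W = PΔV = 34.7×(55.4−34.4) kPa·L = 729 J.

729 J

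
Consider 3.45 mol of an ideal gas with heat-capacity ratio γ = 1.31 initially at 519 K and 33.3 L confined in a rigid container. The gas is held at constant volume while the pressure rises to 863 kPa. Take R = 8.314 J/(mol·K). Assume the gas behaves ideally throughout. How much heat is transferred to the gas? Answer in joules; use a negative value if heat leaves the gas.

P₁ = nRT₁/V₁ = 3.45×8.314×519/33.3 = 447 kPa.
Isochoric: V stays 33.3 L; P/T = const ⇒ T₂ = 1000 K, P₂ = 863 kPa.
W = 0 (no volume change).
ΔU = nCvΔT = 3.45×26.8×(1000−519) = 44700 J.
Q = ΔU = 44700 J.

44700 J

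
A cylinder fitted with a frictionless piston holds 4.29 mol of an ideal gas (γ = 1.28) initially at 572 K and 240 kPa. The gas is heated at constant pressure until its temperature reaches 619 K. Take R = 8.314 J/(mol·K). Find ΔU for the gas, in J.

5990 J

V₁ = nRT₁/P₁ = 4.29×8.314×572/240 = 85.0 L.
Isobaric: P stays 240 kPa; V/T = const ⇒ T₂ = 619 K, V₂ = 92.0 L.
For an ideal gas ΔU = nCvΔT with Cv = R/(γ−1) = 29.7 J/(mol·K).
ΔU = 4.29×29.7×(619−572) = 5990 J.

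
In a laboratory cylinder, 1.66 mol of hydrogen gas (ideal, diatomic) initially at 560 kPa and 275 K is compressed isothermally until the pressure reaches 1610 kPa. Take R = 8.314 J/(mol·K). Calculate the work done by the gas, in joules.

V₁ = nRT₁/P₁ = 1.66×8.314×275/560 = 6.78 L.
Isothermal: T stays 275 K; PV = const ⇒ V₂ = 2.36 L, P₂ = 1610 kPa.
W = nRT ln(V₂/V₁) = 1.66×8.314×275×ln(0.348) = -4010 J.

-4010 J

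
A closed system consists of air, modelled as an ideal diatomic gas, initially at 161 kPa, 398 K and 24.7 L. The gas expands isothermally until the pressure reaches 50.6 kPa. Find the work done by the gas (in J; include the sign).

4600 J

n = P₁V₁/(RT₁) = 161×24.7/(8.314×398) = 1.20 mol.
Isothermal: T stays 398 K; PV = const ⇒ V₂ = 78.6 L, P₂ = 50.6 kPa.
W = nRT ln(V₂/V₁) = 1.20×8.314×398×ln(3.18) = 4600 J.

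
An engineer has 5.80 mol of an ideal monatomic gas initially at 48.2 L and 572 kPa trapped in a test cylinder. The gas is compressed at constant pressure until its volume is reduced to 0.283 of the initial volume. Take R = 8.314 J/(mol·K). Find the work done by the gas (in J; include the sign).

-19800 J

T₁ = P₁V₁/(nR) = 572×48.2/(5.80×8.314) = 572 K.
Isobaric: P stays 572 kPa; V/T = const ⇒ T₂ = 162 K, V₂ = 13.6 L.
W = PΔV = 572×(13.6−48.2) kPa·L = -19800 J.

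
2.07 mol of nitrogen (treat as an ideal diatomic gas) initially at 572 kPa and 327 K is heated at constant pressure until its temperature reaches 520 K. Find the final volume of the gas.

V₁ = nRT₁/P₁ = 2.07×8.314×327/572 = 9.84 L.
Isobaric: P stays 572 kPa; V/T = const ⇒ T₂ = 520 K, V₂ = 15.6 L.

15.6 L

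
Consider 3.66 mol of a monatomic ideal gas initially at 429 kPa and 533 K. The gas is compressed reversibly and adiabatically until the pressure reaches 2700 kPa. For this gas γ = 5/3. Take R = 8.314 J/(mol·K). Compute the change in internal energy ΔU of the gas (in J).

26400 J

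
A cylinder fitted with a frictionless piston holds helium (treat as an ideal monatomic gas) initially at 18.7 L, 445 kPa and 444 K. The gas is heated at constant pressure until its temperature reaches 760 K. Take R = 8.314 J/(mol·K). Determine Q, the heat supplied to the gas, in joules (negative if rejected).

14800 J

n = P₁V₁/(RT₁) = 445×18.7/(8.314×444) = 2.25 mol.
Isobaric: P stays 445 kPa; V/T = const ⇒ T₂ = 760 K, V₂ = 32.0 L.
W = PΔV = 445×(32.0−18.7) kPa·L = 5920 J.
ΔU = nCvΔT = 2.25×12.5×(760−444) = 8880 J.
Q = ΔU + W = nCpΔT = 14800 J.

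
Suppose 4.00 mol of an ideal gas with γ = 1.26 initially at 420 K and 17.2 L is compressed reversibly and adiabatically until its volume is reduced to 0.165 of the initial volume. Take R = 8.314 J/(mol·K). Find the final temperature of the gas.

671 K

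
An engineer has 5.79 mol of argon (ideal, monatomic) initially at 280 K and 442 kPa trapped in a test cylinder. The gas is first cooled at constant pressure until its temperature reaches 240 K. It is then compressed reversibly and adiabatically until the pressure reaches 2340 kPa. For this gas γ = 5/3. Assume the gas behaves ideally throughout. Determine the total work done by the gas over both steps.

V₁ = nRT₁/P₁ = 5.79×8.314×280/442 = 30.5 L.
Step 1 — Isobaric: P stays 442 kPa; V/T = const ⇒ T₂ = 240 K, V₂ = 26.1 L.
W = PΔV = 442×(26.1−30.5) kPa·L = -1930 J.
ΔU = nCvΔT = 5.79×12.5×(240−280) = -2890 J.
Q = ΔU + W = nCpΔT = -4810 J.
State after step 1: P = 442 kPa, V = 26.1 L, T = 240 K.
Step 2 — Adiabatic: T₂/T₁ = (P₂/P₁)^((γ−1)/γ) ⇒ T₂ = 240×(5.29)^0.400 = 467 K; V₂ = 9.62 L.
ΔU = nCvΔT = 5.79×12.5×(467−240) = 16400 J.
Q = 0 for an adiabatic process, so W = −ΔU = -16400 J.
Net over both steps: W = -18300 J, Q = -4810 J, ΔU = 13500 J.

-18300 J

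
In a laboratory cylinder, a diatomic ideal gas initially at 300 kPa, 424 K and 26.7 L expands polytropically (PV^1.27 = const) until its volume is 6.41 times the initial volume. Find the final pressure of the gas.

28.3 kPa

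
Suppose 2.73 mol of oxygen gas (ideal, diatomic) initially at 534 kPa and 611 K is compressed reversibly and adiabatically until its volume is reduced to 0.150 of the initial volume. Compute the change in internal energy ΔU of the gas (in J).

39400 J

V₁ = nRT₁/P₁ = 2.73×8.314×611/534 = 26.0 L.
Adiabatic: TV^(γ−1) = const ⇒ T₂ = 611×(6.67)^0.400 = 1300 K; PV^γ = const ⇒ P₂ = 7600 kPa.
For an ideal gas ΔU = nCvΔT with Cv = (5/2)R = 20.8 J/(mol·K).
ΔU = 2.73×20.8×(1300−611) = 39400 J.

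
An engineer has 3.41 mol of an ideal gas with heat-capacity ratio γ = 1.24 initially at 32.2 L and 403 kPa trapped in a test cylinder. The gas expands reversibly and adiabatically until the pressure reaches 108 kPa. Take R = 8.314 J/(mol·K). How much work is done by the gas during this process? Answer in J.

T₁ = P₁V₁/(nR) = 403×32.2/(3.41×8.314) = 458 K.
Adiabatic: T₂/T₁ = (P₂/P₁)^((γ−1)/γ) ⇒ T₂ = 458×(0.268)^0.194 = 355 K; V₂ = 93.1 L.
ΔU = nCvΔT = 3.41×34.6×(355−458) = -12200 J.
Q = 0 for an adiabatic process, so W = −ΔU = 12200 J.

12200 J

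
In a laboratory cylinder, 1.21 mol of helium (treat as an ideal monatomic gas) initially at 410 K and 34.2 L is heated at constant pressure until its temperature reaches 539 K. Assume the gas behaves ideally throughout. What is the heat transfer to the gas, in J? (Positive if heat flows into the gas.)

3240 J

P₁ = nRT₁/V₁ = 1.21×8.314×410/34.2 = 121 kPa.
Isobaric: P stays 121 kPa; V/T = const ⇒ T₂ = 539 K, V₂ = 45.0 L.
W = PΔV = 121×(45.0−34.2) kPa·L = 1300 J.
ΔU = nCvΔT = 1.21×12.5×(539−410) = 1950 J.
Q = ΔU + W = nCpΔT = 3240 J.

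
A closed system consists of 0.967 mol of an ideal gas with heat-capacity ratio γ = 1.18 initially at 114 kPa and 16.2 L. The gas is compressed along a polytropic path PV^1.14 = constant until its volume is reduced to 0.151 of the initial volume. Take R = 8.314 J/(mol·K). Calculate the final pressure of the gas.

984 kPa

T₁ = P₁V₁/(nR) = 114×16.2/(0.967×8.314) = 230 K.
Polytropic n=1.14: T₂ = T₁(V₁/V₂)^(n−1) = 230×(6.62)^0.14 = 299 K; P₂ = P₁(V₁/V₂)^n = 984 kPa.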